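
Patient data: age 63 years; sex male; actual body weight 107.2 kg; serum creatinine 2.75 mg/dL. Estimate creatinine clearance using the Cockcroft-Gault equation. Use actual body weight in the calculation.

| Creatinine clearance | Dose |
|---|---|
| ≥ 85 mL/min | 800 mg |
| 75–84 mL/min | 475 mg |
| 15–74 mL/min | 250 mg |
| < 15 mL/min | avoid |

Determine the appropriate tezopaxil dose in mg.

250 mg

CrCl = (140 − 63) × 107.2 / (72 × 2.75) = 8254.4 / 198.00 ≈ 41.7 mL/min
CrCl ≈ 42 mL/min → bracket 15–74 mL/min.
Dose for this bracket: 250 mg.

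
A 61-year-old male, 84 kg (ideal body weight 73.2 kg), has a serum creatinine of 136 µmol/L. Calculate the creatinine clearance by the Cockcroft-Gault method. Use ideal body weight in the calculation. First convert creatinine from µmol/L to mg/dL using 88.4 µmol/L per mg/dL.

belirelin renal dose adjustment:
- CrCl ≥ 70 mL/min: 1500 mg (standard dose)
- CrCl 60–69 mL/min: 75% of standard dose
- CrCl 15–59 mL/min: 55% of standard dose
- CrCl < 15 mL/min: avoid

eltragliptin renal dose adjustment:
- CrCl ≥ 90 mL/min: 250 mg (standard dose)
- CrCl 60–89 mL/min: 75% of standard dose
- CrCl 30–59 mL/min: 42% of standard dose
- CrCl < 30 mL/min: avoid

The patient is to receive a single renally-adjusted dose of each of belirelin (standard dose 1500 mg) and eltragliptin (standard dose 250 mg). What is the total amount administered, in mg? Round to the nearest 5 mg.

930 mg

SCr = 136 / 88.4 = 1.538 mg/dL
CrCl = (140 − 61) × 73.2 / (72 × 1.538) = 5782.8 / 110.74 ≈ 52.2 mL/min
CrCl ≈ 52 mL/min.
belirelin: 15–59 mL/min → 55% of 1500 mg = 825 mg.
eltragliptin: 30–59 mL/min → 42% of 250 mg = 105 mg.
Total = 825 + 105 = 930 mg.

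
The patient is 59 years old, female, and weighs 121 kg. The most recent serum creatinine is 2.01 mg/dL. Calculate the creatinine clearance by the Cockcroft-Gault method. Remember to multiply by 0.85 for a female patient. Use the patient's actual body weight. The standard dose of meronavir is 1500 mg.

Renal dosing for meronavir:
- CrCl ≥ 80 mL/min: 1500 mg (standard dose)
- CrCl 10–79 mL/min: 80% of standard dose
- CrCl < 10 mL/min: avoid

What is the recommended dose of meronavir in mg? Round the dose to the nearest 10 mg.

CrCl = (140 − 59) × 121 / (72 × 2.01) × 0.85 = 9801.0 / 144.72 × 0.85 ≈ 57.6 mL/min
CrCl ≈ 58 mL/min → bracket 10–79 mL/min.
80% of 1500 mg = 1200 mg

1200 mg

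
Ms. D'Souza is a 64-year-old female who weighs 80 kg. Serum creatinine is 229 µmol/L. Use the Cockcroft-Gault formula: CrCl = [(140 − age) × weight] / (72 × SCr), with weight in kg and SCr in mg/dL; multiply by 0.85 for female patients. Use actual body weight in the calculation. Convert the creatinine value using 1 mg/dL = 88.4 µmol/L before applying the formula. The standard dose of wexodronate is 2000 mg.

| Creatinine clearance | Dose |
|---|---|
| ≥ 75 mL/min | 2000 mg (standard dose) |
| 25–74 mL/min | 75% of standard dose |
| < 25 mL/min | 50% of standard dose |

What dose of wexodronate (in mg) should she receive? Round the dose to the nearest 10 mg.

SCr = 229 / 88.4 = 2.59 mg/dL
CrCl = (140 − 64) × 80 / (72 × 2.59) × 0.85 = 6080.0 / 186.48 × 0.85 ≈ 27.7 mL/min
CrCl ≈ 28 mL/min → bracket 25–74 mL/min.
75% of 2000 mg = 1500 mg

1500 mg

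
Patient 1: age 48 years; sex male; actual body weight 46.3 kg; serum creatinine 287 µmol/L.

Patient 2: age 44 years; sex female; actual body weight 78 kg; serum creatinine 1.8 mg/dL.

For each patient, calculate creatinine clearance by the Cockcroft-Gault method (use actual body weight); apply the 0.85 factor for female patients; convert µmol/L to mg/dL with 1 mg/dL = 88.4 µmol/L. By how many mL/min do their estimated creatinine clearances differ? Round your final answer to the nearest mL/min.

Patient 1: SCr = 287 / 88.4 = 3.247 mg/dL
Patient 1: CrCl = (140 − 48) × 46.3 / (72 × 3.247) = 4259.6 / 233.78 ≈ 18.2 mL/min
Patient 2: CrCl = (140 − 44) × 78 / (72 × 1.8) × 0.85 = 7488.0 / 129.60 × 0.85 ≈ 49.1 mL/min
|18.2 − 49.1| = 30.9 mL/min

31 mL/min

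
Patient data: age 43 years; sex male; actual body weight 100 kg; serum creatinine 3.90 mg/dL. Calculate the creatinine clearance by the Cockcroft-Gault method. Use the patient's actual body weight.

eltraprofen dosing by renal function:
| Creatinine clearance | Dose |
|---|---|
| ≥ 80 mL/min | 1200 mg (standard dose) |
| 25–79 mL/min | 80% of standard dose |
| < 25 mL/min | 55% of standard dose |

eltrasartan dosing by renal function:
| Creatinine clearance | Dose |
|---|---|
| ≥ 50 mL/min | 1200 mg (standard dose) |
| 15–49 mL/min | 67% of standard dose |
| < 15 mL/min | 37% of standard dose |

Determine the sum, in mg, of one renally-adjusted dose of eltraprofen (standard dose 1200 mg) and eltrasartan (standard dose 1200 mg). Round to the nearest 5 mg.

1765 mg

CrCl = (140 − 43) × 100 / (72 × 3.9) = 9700.0 / 280.80 ≈ 34.5 mL/min
CrCl ≈ 35 mL/min.
eltraprofen: 25–79 mL/min → 80% of 1200 mg = 960 mg.
eltrasartan: 15–49 mL/min → 67% of 1200 mg = 804 mg.
Total = 960 + 804 = 1764 mg.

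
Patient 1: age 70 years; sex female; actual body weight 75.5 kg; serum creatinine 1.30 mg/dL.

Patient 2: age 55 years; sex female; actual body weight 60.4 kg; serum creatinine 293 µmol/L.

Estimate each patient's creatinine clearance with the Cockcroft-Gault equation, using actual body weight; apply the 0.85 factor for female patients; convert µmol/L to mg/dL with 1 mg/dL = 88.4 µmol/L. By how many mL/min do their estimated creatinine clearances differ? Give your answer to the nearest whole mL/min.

Patient 1: CrCl = (140 − 70) × 75.5 / (72 × 1.3) × 0.85 = 5285.0 / 93.60 × 0.85 ≈ 48.0 mL/min
Patient 2: SCr = 293 / 88.4 = 3.314 mg/dL
Patient 2: CrCl = (140 − 55) × 60.4 / (72 × 3.314) × 0.85 = 5134.0 / 238.61 × 0.85 ≈ 18.3 mL/min
|48.0 − 18.3| = 29.7 mL/min

30 mL/min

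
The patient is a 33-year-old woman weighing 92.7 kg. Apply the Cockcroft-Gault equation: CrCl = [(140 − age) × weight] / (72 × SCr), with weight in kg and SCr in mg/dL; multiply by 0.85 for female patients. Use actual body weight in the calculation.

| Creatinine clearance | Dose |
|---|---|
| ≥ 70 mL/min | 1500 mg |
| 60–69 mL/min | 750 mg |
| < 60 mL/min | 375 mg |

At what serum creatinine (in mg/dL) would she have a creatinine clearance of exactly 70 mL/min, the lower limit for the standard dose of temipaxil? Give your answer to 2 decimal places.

Standard dose requires CrCl ≥ 70 mL/min.
Set (140 − 33) × 92.7 × 0.85 / (72 × SCr) = 70
SCr = (140 − 33) × 92.7 × 0.85 / (72 × 70) = 1.673 mg/dL

1.67 mg/dL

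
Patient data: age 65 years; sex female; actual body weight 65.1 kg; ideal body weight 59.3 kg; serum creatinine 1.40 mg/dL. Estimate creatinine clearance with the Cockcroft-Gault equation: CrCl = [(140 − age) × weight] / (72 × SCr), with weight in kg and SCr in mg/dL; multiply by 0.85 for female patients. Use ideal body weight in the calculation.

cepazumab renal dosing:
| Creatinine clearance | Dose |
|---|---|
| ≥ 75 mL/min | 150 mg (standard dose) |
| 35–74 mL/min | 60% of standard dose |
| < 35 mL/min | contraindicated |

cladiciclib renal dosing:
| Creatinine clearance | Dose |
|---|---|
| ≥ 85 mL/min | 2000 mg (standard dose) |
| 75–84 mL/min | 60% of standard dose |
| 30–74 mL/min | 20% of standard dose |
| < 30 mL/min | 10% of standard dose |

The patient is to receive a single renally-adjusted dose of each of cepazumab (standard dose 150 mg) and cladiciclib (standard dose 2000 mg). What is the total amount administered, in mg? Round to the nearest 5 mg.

490 mg

CrCl = (140 − 65) × 59.3 / (72 × 1.4) × 0.85 = 4447.5 / 100.80 × 0.85 ≈ 37.5 mL/min
CrCl ≈ 38 mL/min.
cepazumab: 35–74 mL/min → 60% of 150 mg = 90 mg.
cladiciclib: 30–74 mL/min → 20% of 2000 mg = 400 mg.
Total = 90 + 400 = 490 mg.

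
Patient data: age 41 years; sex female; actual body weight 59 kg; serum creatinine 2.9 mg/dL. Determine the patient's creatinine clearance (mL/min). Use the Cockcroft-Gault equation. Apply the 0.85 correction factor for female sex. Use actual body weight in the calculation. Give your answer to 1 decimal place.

CrCl = (140 − 41) × 59 / (72 × 2.9) × 0.85 = 5841.0 / 208.80 × 0.85 ≈ 23.8 mL/min

23.8 mL/min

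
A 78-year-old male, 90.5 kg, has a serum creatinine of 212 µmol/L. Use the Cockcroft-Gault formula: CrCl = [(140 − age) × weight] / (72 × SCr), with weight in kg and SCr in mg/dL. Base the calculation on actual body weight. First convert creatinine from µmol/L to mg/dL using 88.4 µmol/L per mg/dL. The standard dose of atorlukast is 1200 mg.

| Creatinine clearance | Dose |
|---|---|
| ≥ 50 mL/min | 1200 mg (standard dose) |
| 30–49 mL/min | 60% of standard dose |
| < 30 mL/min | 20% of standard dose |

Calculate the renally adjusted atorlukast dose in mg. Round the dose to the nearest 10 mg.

720 mg

SCr = 212 / 88.4 = 2.398 mg/dL
CrCl = (140 − 78) × 90.5 / (72 × 2.398) = 5611.0 / 172.66 ≈ 32.5 mL/min
CrCl ≈ 32 mL/min → bracket 30–49 mL/min.
60% of 1200 mg = 720 mg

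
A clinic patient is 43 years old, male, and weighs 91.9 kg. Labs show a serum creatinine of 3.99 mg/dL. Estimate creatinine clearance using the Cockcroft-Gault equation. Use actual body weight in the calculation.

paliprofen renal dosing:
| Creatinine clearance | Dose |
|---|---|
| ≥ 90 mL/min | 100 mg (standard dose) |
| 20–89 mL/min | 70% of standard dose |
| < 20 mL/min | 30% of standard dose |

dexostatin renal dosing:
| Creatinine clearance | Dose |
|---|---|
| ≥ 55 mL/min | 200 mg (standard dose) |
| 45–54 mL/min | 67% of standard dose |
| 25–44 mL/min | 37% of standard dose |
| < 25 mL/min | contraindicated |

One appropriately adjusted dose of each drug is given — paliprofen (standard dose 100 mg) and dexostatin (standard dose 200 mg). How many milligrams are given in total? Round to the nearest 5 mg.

CrCl = (140 − 43) × 91.9 / (72 × 3.99) = 8914.3 / 287.28 ≈ 31.0 mL/min
CrCl ≈ 31 mL/min.
paliprofen: 20–89 mL/min → 70% of 100 mg = 70 mg.
dexostatin: 25–44 mL/min → 37% of 200 mg = 74 mg.
Total = 70 + 74 = 144 mg.

145 mg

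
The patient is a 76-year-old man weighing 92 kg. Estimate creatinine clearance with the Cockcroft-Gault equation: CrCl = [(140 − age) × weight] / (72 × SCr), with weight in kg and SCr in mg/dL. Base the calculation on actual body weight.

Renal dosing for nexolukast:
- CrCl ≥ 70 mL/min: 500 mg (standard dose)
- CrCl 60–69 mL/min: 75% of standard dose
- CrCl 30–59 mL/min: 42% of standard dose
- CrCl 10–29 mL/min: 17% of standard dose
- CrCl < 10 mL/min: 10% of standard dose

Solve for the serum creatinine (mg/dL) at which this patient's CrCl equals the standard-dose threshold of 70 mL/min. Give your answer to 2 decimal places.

1.17 mg/dL

Standard dose requires CrCl ≥ 70 mL/min.
Set (140 − 76) × 92 / (72 × SCr) = 70
SCr = (140 − 76) × 92 / (72 × 70) = 1.168 mg/dL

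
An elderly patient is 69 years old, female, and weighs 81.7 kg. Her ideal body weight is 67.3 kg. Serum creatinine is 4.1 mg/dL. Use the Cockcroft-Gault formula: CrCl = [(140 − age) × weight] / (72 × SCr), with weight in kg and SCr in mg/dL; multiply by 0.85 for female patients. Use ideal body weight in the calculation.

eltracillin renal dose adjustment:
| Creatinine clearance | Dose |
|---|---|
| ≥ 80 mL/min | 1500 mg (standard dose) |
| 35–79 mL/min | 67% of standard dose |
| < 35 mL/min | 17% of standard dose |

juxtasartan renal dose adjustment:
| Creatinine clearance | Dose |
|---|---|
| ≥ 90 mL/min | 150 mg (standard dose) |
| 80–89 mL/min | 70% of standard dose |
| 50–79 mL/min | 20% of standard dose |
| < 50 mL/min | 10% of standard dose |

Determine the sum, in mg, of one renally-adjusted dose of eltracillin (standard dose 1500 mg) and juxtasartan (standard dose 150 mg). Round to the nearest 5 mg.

270 mg

CrCl = (140 − 69) × 67.3 / (72 × 4.1) × 0.85 = 4778.3 / 295.20 × 0.85 ≈ 13.8 mL/min
CrCl ≈ 14 mL/min.
eltracillin: < 35 mL/min → 17% of 1500 mg = 255 mg.
juxtasartan: < 50 mL/min → 10% of 150 mg = 15 mg.
Total = 255 + 15 = 270 mg.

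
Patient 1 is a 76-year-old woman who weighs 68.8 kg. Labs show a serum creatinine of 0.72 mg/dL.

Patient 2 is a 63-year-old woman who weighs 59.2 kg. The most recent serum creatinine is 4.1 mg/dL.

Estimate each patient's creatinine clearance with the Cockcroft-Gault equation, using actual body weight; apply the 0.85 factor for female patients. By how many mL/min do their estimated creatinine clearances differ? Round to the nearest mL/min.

59 mL/min

Patient 1: CrCl = (140 − 76) × 68.8 / (72 × 0.72) × 0.85 = 4403.2 / 51.84 × 0.85 ≈ 72.2 mL/min
Patient 2: CrCl = (140 − 63) × 59.2 / (72 × 4.1) × 0.85 = 4558.4 / 295.20 × 0.85 ≈ 13.1 mL/min
|72.2 − 13.1| = 59.1 mL/min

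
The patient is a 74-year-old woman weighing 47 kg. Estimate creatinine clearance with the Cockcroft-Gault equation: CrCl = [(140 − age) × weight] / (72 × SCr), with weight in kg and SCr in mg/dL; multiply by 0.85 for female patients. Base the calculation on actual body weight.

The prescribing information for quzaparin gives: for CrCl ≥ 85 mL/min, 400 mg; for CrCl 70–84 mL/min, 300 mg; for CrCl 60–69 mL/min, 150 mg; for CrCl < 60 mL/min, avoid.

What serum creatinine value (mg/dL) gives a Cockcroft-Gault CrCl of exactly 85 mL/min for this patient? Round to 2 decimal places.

0.43 mg/dL

Standard dose requires CrCl ≥ 85 mL/min.
Set (140 − 74) × 47 × 0.85 / (72 × SCr) = 85
SCr = (140 − 74) × 47 × 0.85 / (72 × 85) = 0.431 mg/dL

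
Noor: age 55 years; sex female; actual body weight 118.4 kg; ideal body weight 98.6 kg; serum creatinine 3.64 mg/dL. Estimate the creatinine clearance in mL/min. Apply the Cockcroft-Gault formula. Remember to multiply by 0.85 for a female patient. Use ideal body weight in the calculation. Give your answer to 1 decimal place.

27.2 mL/min

CrCl = (140 − 55) × 98.6 / (72 × 3.64) × 0.85 = 8381.0 / 262.08 × 0.85 ≈ 27.2 mL/min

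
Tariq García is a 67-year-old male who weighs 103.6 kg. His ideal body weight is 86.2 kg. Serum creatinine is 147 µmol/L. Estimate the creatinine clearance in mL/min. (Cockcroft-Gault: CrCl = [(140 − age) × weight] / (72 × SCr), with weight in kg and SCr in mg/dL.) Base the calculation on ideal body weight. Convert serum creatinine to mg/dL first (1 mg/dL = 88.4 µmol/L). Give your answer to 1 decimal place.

SCr = 147 / 88.4 = 1.663 mg/dL
CrCl = (140 − 67) × 86.2 / (72 × 1.663) = 6292.6 / 119.74 ≈ 52.6 mL/min

52.6 mL/min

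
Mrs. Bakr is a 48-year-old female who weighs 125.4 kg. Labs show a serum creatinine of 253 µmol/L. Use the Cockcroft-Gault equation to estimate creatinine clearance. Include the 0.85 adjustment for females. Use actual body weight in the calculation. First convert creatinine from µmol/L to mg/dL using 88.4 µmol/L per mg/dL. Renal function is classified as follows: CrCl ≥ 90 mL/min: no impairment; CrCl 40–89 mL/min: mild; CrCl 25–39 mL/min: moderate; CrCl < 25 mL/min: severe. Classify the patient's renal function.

SCr = 253 / 88.4 = 2.862 mg/dL
CrCl = (140 − 48) × 125.4 / (72 × 2.862) × 0.85 = 11536.8 / 206.06 × 0.85 ≈ 47.6 mL/min
48 mL/min falls in the 'mild' range.

mild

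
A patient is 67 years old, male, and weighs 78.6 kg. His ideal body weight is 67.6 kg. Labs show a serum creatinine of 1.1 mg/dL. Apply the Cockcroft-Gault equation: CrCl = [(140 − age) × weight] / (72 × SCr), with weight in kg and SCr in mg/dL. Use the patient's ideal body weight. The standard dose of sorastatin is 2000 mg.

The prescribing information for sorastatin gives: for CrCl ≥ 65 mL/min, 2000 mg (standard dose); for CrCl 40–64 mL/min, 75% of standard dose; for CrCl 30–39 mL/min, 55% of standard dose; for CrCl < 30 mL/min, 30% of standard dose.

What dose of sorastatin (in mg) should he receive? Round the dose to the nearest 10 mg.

1500 mg

CrCl = (140 − 67) × 67.6 / (72 × 1.1) = 4934.8 / 79.20 ≈ 62.3 mL/min
CrCl ≈ 62 mL/min → bracket 40–64 mL/min.
75% of 2000 mg = 1500 mg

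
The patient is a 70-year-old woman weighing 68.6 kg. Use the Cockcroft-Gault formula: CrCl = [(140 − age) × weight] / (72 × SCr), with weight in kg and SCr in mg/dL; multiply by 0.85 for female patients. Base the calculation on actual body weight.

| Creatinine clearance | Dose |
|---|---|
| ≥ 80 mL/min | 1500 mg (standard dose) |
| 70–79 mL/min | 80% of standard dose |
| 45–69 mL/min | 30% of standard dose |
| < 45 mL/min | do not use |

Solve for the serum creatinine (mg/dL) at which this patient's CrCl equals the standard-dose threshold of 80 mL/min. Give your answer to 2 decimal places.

Standard dose requires CrCl ≥ 80 mL/min.
Set (140 − 70) × 68.6 × 0.85 / (72 × SCr) = 80
SCr = (140 − 70) × 68.6 × 0.85 / (72 × 80) = 0.709 mg/dL

0.71 mg/dL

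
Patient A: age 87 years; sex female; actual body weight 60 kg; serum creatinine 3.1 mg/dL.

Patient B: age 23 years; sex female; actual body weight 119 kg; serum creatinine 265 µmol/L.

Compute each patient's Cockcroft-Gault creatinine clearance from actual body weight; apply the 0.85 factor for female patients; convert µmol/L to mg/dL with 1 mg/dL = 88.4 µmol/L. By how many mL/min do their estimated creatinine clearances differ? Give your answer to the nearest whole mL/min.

43 mL/min

Patient A: CrCl = (140 − 87) × 60 / (72 × 3.1) × 0.85 = 3180.0 / 223.20 × 0.85 ≈ 12.1 mL/min
Patient B: SCr = 265 / 88.4 = 2.998 mg/dL
Patient B: CrCl = (140 − 23) × 119 / (72 × 2.998) × 0.85 = 13923.0 / 215.86 × 0.85 ≈ 54.8 mL/min
|12.1 − 54.8| = 42.7 mL/min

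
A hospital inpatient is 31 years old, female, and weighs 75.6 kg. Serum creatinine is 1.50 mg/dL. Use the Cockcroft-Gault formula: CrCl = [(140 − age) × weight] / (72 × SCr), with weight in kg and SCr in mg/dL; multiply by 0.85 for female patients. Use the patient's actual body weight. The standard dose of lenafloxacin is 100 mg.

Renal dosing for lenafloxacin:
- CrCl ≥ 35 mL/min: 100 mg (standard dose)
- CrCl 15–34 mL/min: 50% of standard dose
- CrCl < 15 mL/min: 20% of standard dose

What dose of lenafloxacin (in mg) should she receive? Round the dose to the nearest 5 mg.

100 mg

CrCl = (140 − 31) × 75.6 / (72 × 1.5) × 0.85 = 8240.4 / 108.00 × 0.85 ≈ 64.9 mL/min
CrCl ≈ 65 mL/min → bracket ≥ 35 mL/min.
100% of 100 mg = 100 mg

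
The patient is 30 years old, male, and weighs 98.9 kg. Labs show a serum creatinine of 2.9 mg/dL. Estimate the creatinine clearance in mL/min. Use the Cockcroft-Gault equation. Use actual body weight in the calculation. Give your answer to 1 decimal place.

52.1 mL/min

CrCl = (140 − 30) × 98.9 / (72 × 2.9) = 10879.0 / 208.80 ≈ 52.1 mL/min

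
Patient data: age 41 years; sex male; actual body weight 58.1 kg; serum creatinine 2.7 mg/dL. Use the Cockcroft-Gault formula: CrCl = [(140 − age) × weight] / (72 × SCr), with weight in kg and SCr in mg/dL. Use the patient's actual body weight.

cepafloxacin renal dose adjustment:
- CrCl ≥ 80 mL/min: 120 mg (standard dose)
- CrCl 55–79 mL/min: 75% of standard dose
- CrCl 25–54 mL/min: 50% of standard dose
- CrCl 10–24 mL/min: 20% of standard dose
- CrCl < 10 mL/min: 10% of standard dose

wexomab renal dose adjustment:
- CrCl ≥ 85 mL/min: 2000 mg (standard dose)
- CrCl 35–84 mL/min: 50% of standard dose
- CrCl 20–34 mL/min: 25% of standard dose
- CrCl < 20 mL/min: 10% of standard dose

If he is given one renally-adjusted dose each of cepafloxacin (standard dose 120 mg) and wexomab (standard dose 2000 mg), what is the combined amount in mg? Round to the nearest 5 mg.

560 mg

CrCl = (140 − 41) × 58.1 / (72 × 2.7) = 5751.9 / 194.40 ≈ 29.6 mL/min
CrCl ≈ 30 mL/min.
cepafloxacin: 25–54 mL/min → 50% of 120 mg = 60 mg.
wexomab: 20–34 mL/min → 25% of 2000 mg = 500 mg.
Total = 60 + 500 = 560 mg.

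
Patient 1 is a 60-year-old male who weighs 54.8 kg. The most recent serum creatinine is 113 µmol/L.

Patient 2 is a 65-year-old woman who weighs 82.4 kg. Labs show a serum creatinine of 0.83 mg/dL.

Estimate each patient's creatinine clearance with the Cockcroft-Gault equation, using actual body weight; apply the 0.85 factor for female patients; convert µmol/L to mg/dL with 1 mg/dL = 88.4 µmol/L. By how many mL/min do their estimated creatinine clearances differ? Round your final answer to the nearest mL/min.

Patient 1: SCr = 113 / 88.4 = 1.278 mg/dL
Patient 1: CrCl = (140 − 60) × 54.8 / (72 × 1.278) = 4384.0 / 92.02 ≈ 47.6 mL/min
Patient 2: CrCl = (140 − 65) × 82.4 / (72 × 0.83) × 0.85 = 6180.0 / 59.76 × 0.85 ≈ 87.9 mL/min
|47.6 − 87.9| = 40.3 mL/min

40 mL/min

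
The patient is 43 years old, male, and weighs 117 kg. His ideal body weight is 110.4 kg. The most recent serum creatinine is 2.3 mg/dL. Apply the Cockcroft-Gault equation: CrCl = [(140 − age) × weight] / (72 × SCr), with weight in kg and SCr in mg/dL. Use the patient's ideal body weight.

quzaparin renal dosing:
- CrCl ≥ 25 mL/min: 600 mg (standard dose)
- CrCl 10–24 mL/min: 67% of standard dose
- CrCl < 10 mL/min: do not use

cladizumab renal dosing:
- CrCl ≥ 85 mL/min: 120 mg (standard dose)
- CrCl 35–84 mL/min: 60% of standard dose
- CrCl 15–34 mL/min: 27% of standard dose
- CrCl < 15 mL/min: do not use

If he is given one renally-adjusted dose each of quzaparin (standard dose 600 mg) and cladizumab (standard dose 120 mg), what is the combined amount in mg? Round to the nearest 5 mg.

CrCl = (140 − 43) × 110.4 / (72 × 2.3) = 10708.8 / 165.60 ≈ 64.7 mL/min
CrCl ≈ 65 mL/min.
quzaparin: ≥ 25 mL/min → 100% of 600 mg = 600 mg.
cladizumab: 35–84 mL/min → 60% of 120 mg = 72 mg.
Total = 600 + 72 = 672 mg.

670 mg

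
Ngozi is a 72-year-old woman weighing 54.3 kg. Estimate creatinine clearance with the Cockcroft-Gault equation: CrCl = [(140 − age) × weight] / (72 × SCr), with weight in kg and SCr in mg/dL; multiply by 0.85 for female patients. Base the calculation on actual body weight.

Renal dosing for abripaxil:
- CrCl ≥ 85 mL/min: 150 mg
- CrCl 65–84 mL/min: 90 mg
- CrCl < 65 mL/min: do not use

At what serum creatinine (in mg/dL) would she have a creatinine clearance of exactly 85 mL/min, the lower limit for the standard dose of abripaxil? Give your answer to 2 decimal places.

0.51 mg/dL

Standard dose requires CrCl ≥ 85 mL/min.
Set (140 − 72) × 54.3 × 0.85 / (72 × SCr) = 85
SCr = (140 − 72) × 54.3 × 0.85 / (72 × 85) = 0.513 mg/dL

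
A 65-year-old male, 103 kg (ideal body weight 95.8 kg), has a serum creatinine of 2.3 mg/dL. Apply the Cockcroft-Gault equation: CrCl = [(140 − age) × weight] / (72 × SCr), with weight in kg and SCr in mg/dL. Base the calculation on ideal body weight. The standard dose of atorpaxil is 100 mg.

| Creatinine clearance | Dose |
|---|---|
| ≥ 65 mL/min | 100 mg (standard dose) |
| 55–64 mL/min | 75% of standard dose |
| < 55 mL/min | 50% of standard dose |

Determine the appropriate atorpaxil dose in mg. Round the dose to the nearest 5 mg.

50 mg

CrCl = (140 − 65) × 95.8 / (72 × 2.3) = 7185.0 / 165.60 ≈ 43.4 mL/min
CrCl ≈ 43 mL/min → bracket < 55 mL/min.
50% of 100 mg = 50 mg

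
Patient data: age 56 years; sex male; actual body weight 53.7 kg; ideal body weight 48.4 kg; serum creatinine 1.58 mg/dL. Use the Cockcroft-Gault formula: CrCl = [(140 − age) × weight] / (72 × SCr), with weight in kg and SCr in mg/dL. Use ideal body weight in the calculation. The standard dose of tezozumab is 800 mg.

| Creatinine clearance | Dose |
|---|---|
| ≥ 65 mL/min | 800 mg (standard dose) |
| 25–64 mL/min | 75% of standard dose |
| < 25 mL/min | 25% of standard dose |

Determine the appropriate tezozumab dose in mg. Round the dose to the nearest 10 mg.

CrCl = (140 − 56) × 48.4 / (72 × 1.58) = 4065.6 / 113.76 ≈ 35.7 mL/min
CrCl ≈ 36 mL/min → bracket 25–64 mL/min.
75% of 800 mg = 600 mg

600 mg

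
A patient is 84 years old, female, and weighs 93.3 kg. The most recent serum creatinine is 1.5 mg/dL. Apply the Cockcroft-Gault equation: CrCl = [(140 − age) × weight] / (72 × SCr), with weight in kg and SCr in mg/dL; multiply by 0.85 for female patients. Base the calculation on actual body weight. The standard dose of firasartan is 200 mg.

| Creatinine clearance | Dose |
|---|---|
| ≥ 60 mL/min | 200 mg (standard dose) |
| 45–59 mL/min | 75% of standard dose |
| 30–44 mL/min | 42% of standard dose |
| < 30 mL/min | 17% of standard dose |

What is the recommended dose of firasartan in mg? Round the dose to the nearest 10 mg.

CrCl = (140 − 84) × 93.3 / (72 × 1.5) × 0.85 = 5224.8 / 108.00 × 0.85 ≈ 41.1 mL/min
CrCl ≈ 41 mL/min → bracket 30–44 mL/min.
42% of 200 mg = 84 mg → 80 mg

80 mg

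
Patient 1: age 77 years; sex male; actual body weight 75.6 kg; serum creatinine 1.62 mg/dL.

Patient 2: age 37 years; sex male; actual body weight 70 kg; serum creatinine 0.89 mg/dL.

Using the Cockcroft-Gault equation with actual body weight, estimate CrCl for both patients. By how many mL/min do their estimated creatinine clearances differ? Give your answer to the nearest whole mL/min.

Patient 1: CrCl = (140 − 77) × 75.6 / (72 × 1.62) = 4762.8 / 116.64 ≈ 40.8 mL/min
Patient 2: CrCl = (140 − 37) × 70 / (72 × 0.89) = 7210.0 / 64.08 ≈ 112.5 mL/min
|40.8 − 112.5| = 71.7 mL/min

72 mL/min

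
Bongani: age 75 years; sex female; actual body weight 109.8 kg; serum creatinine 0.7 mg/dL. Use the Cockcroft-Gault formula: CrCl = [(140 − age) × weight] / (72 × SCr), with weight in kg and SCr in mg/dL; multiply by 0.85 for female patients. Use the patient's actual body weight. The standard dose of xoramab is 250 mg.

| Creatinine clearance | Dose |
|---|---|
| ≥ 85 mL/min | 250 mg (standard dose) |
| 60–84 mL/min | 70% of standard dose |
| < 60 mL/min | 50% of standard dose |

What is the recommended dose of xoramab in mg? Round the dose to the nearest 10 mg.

250 mg

CrCl = (140 − 75) × 109.8 / (72 × 0.7) × 0.85 = 7137.0 / 50.40 × 0.85 ≈ 120.4 mL/min
CrCl ≈ 120 mL/min → bracket ≥ 85 mL/min.
100% of 250 mg = 250 mg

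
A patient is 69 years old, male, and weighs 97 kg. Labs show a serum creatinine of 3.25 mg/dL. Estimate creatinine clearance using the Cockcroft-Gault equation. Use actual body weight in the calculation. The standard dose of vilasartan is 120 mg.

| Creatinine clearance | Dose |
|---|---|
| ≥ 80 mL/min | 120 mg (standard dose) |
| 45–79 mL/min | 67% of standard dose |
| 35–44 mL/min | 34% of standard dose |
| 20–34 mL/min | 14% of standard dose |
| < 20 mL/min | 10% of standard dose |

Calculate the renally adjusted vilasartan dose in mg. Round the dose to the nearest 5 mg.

CrCl = (140 − 69) × 97 / (72 × 3.25) = 6887.0 / 234.00 ≈ 29.4 mL/min
CrCl ≈ 29 mL/min → bracket 20–34 mL/min.
14% of 120 mg = 16.8 mg → 15 mg

15 mg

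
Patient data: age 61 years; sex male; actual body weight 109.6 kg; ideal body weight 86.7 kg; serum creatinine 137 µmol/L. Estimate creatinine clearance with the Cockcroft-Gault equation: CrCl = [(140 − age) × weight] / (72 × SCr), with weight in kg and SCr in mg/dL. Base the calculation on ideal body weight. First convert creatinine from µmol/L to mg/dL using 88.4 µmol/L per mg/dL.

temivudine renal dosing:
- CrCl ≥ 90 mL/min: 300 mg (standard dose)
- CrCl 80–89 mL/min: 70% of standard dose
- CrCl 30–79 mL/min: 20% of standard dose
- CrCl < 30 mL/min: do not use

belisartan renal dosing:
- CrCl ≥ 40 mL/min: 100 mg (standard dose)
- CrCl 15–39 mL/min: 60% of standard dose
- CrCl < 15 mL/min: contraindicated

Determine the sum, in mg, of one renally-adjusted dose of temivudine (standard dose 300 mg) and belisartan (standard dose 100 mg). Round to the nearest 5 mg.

SCr = 137 / 88.4 = 1.55 mg/dL
CrCl = (140 − 61) × 86.7 / (72 × 1.55) = 6849.3 / 111.60 ≈ 61.4 mL/min
CrCl ≈ 61 mL/min.
temivudine: 30–79 mL/min → 20% of 300 mg = 60 mg.
belisartan: ≥ 40 mL/min → 100% of 100 mg = 100 mg.
Total = 60 + 100 = 160 mg.

160 mg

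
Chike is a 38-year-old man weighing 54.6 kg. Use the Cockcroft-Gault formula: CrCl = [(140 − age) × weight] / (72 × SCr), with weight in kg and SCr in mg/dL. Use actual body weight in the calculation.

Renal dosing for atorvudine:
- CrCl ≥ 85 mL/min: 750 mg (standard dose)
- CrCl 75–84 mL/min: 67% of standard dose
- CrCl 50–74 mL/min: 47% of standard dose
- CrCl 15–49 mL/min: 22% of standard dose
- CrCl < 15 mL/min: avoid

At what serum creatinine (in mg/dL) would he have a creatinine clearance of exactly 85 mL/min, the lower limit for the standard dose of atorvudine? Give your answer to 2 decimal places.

Standard dose requires CrCl ≥ 85 mL/min.
Set (140 − 38) × 54.6 / (72 × SCr) = 85
SCr = (140 − 38) × 54.6 / (72 × 85) = 0.910 mg/dL

0.91 mg/dL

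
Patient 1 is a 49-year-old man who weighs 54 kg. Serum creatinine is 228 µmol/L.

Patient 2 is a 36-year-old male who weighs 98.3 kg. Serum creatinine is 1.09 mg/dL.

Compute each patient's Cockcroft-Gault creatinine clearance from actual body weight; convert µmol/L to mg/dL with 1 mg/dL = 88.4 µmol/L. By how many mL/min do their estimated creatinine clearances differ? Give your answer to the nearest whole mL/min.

Patient 1: SCr = 228 / 88.4 = 2.579 mg/dL
Patient 1: CrCl = (140 − 49) × 54 / (72 × 2.579) = 4914.0 / 185.69 ≈ 26.5 mL/min
Patient 2: CrCl = (140 − 36) × 98.3 / (72 × 1.09) = 10223.2 / 78.48 ≈ 130.3 mL/min
|26.5 − 130.3| = 103.8 mL/min

104 mL/min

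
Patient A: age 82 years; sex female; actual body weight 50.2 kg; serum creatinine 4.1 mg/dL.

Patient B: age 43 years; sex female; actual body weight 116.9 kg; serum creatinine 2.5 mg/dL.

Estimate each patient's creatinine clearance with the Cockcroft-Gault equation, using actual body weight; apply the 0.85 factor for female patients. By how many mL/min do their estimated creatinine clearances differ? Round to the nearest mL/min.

Patient A: CrCl = (140 − 82) × 50.2 / (72 × 4.1) × 0.85 = 2911.6 / 295.20 × 0.85 ≈ 8.4 mL/min
Patient B: CrCl = (140 − 43) × 116.9 / (72 × 2.5) × 0.85 = 11339.3 / 180.00 × 0.85 ≈ 53.5 mL/min
|8.4 − 53.5| = 45.1 mL/min

45 mL/min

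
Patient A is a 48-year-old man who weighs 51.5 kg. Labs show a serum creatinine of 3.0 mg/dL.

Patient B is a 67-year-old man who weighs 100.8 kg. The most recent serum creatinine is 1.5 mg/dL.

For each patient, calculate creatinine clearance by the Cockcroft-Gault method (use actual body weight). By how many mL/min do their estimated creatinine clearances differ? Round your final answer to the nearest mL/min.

Patient A: CrCl = (140 − 48) × 51.5 / (72 × 3) = 4738.0 / 216.00 ≈ 21.9 mL/min
Patient B: CrCl = (140 − 67) × 100.8 / (72 × 1.5) = 7358.4 / 108.00 ≈ 68.1 mL/min
|21.9 − 68.1| = 46.2 mL/min

46 mL/min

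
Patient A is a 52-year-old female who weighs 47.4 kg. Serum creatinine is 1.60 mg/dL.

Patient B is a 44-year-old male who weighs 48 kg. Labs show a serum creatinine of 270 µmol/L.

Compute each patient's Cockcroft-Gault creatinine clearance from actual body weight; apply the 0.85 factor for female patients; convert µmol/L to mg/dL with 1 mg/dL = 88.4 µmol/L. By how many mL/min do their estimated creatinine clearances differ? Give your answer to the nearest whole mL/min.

10 mL/min

Patient A: CrCl = (140 − 52) × 47.4 / (72 × 1.6) × 0.85 = 4171.2 / 115.20 × 0.85 ≈ 30.8 mL/min
Patient B: SCr = 270 / 88.4 = 3.054 mg/dL
Patient B: CrCl = (140 − 44) × 48 / (72 × 3.054) = 4608.0 / 219.89 ≈ 21.0 mL/min
|30.8 − 21.0| = 9.8 mL/min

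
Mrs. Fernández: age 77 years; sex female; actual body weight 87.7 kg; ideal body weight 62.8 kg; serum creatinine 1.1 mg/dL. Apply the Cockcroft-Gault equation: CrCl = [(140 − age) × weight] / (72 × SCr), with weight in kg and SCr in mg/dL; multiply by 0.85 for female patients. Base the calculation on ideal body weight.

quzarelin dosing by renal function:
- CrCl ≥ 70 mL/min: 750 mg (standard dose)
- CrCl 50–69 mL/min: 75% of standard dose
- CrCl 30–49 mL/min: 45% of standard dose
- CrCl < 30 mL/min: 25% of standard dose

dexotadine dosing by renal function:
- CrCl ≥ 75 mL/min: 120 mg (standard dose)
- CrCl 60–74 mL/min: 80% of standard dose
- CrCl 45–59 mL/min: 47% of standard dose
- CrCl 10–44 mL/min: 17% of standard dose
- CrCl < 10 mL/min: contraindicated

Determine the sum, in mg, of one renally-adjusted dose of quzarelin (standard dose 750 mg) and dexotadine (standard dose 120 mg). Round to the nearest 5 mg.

CrCl = (140 − 77) × 62.8 / (72 × 1.1) × 0.85 = 3956.4 / 79.20 × 0.85 ≈ 42.5 mL/min
CrCl ≈ 42 mL/min.
quzarelin: 30–49 mL/min → 45% of 750 mg = 337.5 mg.
dexotadine: 10–44 mL/min → 17% of 120 mg = 20.4 mg.
Total = 337.5 + 20.4 = 357.9 mg.

360 mg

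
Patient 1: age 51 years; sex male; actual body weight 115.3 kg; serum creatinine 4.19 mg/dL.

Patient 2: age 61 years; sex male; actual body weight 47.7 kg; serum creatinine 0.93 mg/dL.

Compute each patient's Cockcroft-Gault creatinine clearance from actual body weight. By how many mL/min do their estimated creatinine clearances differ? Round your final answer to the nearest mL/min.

Patient 1: CrCl = (140 − 51) × 115.3 / (72 × 4.19) = 10261.7 / 301.68 ≈ 34.0 mL/min
Patient 2: CrCl = (140 − 61) × 47.7 / (72 × 0.93) = 3768.3 / 66.96 ≈ 56.3 mL/min
|34.0 − 56.3| = 22.3 mL/min

22 mL/min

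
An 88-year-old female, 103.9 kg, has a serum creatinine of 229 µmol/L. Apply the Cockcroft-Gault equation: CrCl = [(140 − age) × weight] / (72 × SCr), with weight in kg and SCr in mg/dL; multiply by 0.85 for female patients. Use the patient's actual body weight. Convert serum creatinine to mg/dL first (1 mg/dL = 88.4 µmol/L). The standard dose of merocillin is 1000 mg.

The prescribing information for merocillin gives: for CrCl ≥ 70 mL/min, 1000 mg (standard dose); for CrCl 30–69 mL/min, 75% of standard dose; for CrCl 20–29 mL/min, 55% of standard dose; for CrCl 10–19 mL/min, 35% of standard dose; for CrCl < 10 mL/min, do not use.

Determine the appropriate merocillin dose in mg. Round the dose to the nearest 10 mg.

550 mg

SCr = 229 / 88.4 = 2.59 mg/dL
CrCl = (140 − 88) × 103.9 / (72 × 2.59) × 0.85 = 5402.8 / 186.48 × 0.85 ≈ 24.6 mL/min
CrCl ≈ 25 mL/min → bracket 20–29 mL/min.
55% of 1000 mg = 550 mg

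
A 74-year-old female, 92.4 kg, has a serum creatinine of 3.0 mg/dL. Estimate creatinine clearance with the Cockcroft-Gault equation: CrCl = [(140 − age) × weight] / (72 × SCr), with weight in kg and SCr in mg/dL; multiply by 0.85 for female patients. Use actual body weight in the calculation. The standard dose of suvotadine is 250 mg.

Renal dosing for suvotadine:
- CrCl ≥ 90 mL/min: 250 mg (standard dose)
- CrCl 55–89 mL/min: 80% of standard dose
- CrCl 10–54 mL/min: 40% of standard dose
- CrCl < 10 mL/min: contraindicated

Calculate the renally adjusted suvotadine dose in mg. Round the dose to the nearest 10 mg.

100 mg

CrCl = (140 − 74) × 92.4 / (72 × 3) × 0.85 = 6098.4 / 216.00 × 0.85 ≈ 24.0 mL/min
CrCl ≈ 24 mL/min → bracket 10–54 mL/min.
40% of 250 mg = 100 mg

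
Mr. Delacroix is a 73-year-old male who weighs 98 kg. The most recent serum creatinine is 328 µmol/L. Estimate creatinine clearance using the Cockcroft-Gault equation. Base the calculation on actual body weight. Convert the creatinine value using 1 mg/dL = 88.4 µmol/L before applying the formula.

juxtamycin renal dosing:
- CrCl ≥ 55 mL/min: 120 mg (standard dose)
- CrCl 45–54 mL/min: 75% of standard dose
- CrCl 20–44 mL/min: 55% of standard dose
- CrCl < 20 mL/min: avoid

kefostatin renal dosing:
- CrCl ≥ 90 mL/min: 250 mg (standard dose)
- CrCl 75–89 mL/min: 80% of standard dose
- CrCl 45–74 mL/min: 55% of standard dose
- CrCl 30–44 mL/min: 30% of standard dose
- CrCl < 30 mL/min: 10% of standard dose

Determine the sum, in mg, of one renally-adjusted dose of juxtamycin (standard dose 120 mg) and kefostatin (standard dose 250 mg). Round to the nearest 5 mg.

SCr = 328 / 88.4 = 3.71 mg/dL
CrCl = (140 − 73) × 98 / (72 × 3.71) = 6566.0 / 267.12 ≈ 24.6 mL/min
CrCl ≈ 25 mL/min.
juxtamycin: 20–44 mL/min → 55% of 120 mg = 66 mg.
kefostatin: < 30 mL/min → 10% of 250 mg = 25 mg.
Total = 66 + 25 = 91 mg.

90 mg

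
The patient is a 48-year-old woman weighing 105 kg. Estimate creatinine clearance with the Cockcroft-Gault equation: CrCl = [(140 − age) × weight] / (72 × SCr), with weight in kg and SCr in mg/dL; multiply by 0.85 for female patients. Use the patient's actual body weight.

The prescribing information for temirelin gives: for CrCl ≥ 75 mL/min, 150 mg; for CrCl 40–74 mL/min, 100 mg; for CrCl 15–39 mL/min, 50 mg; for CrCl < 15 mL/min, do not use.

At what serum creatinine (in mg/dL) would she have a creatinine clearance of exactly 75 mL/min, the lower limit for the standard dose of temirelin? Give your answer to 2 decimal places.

1.52 mg/dL

Standard dose requires CrCl ≥ 75 mL/min.
Set (140 − 48) × 105 × 0.85 / (72 × SCr) = 75
SCr = (140 − 48) × 105 × 0.85 / (72 × 75) = 1.521 mg/dL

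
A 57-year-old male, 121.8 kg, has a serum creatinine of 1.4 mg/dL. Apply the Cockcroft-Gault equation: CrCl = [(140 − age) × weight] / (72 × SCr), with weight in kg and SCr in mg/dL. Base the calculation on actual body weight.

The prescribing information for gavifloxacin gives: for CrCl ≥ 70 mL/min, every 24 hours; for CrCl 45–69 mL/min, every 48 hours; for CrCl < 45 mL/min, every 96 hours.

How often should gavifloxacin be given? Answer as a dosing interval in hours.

every 24 hours

CrCl = (140 − 57) × 121.8 / (72 × 1.4) = 10109.4 / 100.80 ≈ 100.3 mL/min
CrCl ≈ 100 mL/min → bracket ≥ 70 mL/min → every 24 hours.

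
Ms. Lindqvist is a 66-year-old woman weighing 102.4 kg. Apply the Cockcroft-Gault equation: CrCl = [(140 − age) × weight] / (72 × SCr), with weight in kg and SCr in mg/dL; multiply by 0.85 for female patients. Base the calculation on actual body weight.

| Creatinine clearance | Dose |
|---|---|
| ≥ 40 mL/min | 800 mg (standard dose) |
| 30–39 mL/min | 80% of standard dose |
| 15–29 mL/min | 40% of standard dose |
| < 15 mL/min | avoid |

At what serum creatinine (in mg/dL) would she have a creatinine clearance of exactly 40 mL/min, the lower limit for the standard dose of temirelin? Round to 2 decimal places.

2.24 mg/dL

Standard dose requires CrCl ≥ 40 mL/min.
Set (140 − 66) × 102.4 × 0.85 / (72 × SCr) = 40
SCr = (140 − 66) × 102.4 × 0.85 / (72 × 40) = 2.236 mg/dL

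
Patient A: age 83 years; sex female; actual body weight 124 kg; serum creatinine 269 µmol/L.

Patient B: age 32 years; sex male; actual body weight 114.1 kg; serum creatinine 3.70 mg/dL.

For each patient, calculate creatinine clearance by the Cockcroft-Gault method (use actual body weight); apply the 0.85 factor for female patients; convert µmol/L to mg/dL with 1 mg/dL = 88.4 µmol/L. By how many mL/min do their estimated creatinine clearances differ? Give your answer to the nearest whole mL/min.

19 mL/min

Patient A: SCr = 269 / 88.4 = 3.043 mg/dL
Patient A: CrCl = (140 − 83) × 124 / (72 × 3.043) × 0.85 = 7068.0 / 219.10 × 0.85 ≈ 27.4 mL/min
Patient B: CrCl = (140 − 32) × 114.1 / (72 × 3.7) = 12322.8 / 266.40 ≈ 46.3 mL/min
|27.4 − 46.3| = 18.9 mL/min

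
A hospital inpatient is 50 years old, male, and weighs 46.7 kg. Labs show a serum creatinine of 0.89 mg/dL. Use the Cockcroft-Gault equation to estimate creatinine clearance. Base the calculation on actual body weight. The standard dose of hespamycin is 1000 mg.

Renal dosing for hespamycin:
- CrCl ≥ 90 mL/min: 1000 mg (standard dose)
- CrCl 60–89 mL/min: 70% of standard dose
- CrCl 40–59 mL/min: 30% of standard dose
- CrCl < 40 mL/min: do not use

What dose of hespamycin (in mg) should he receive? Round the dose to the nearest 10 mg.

700 mg

CrCl = (140 − 50) × 46.7 / (72 × 0.89) = 4203.0 / 64.08 ≈ 65.6 mL/min
CrCl ≈ 66 mL/min → bracket 60–89 mL/min.
70% of 1000 mg = 700 mg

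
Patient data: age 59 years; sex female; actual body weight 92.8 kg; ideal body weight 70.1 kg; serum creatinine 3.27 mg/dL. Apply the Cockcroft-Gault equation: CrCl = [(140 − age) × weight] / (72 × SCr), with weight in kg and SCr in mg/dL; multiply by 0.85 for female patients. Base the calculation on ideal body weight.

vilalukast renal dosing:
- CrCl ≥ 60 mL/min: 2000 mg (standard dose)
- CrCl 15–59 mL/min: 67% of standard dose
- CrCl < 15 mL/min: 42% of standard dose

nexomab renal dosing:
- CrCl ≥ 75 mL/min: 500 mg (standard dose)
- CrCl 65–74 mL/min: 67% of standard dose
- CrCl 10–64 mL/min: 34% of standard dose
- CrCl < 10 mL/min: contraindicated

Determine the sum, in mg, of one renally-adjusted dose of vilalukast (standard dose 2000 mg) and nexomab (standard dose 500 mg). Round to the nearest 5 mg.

1510 mg

CrCl = (140 − 59) × 70.1 / (72 × 3.27) × 0.85 = 5678.1 / 235.44 × 0.85 ≈ 20.5 mL/min
CrCl ≈ 20 mL/min.
vilalukast: 15–59 mL/min → 67% of 2000 mg = 1340 mg.
nexomab: 10–64 mL/min → 34% of 500 mg = 170 mg.
Total = 1340 + 170 = 1510 mg.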